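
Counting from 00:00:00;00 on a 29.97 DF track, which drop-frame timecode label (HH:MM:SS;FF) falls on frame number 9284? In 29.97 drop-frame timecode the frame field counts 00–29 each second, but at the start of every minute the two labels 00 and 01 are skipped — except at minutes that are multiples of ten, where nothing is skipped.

Each 10-minute DF block holds 10 × 60 × 30 − 9 × 2 = 17982 frames. 9284 ÷ 17982 → 0 full blocks, remainder 9284.
Within the partial block the first minute is 1800 frames and each further minute 1798, so 5 further minute boundaries passed. Total skipped labels = 18 × 0 + 2 × 5 = 10.
Non-drop label index = 9284 + 10 = 9294; at 30 labels/s that is 00:05:09:24, i.e. DF 00:05:09;24.

00:05:09;24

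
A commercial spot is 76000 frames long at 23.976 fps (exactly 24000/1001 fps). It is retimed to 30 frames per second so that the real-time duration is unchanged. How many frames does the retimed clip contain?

95095 frames

Target frames = source frames × (target rate / source rate) = 76000 × (30)/(24000/1001) = 76000 × 1001/800 = 95095.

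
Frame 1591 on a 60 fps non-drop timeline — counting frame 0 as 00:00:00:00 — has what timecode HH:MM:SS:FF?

00:00:26:31

1591 ÷ 60 = 26 full seconds, remainder 31 frames.
26 s = 0 h 0 min 26 s.
Timecode: 00:00:26:31.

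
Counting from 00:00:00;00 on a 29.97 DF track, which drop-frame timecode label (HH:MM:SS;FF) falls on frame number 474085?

04:23:38;19

Each 10-minute DF block holds 10 × 60 × 30 − 9 × 2 = 17982 frames. 474085 ÷ 17982 → 26 full blocks, remainder 6553.
Within the partial block the first minute is 1800 frames and each further minute 1798, so 3 further minute boundaries passed. Total skipped labels = 18 × 26 + 2 × 3 = 474.
Non-drop label index = 474085 + 474 = 474559; at 30 labels/s that is 04:23:38:19, i.e. DF 04:23:38;19.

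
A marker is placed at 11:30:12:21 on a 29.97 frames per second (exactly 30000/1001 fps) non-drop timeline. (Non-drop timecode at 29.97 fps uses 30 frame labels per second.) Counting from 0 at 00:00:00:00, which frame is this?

frame 1242381

Total seconds to the label: (11 × 3600 + 30 × 60 + 12) = 41412.
Frame index = 41412 × 30 + 21 = 1242381.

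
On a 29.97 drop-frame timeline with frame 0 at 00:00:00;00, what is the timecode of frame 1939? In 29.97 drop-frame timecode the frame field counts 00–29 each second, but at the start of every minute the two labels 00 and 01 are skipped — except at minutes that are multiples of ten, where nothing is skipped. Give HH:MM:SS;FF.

Each 10-minute DF block holds 10 × 60 × 30 − 9 × 2 = 17982 frames. 1939 ÷ 17982 → 0 full blocks, remainder 1939.
Within the partial block the first minute is 1800 frames and each further minute 1798, so 1 further minute boundary passed. Total skipped labels = 18 × 0 + 2 × 1 = 2.
Non-drop label index = 1939 + 2 = 1941; at 30 labels/s that is 00:01:04:21, i.e. DF 00:01:04;21.

00:01:04;21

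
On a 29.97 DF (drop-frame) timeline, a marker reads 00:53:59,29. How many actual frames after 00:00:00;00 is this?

As if non-drop at 30 labels/s: (0 × 3600 + 53 × 60 + 59) × 30 + 29 = 97199.
Minute boundaries passed: 53; those not divisible by 10: 53 − 5 = 48; dropped labels = 2 × 48 = 96.
Actual frame index = 97199 − 96 = 97103.

97103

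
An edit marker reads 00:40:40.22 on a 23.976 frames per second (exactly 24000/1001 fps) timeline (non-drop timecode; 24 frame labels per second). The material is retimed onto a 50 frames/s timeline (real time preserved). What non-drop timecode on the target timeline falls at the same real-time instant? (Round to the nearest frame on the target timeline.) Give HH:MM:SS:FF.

Source frame index: (0×3600 + 40×60 + 40) × 24 + 22 = 58582.
Real time: 58582 / (24000/1001) = 29320291/12000 s.
Target frame: (29320291/12000) × (50) = 29320291/240 ≈ 122167.879 → 122168.
At 50 labels/s: frame 122168 → 00:40:43:18.

00:40:43:18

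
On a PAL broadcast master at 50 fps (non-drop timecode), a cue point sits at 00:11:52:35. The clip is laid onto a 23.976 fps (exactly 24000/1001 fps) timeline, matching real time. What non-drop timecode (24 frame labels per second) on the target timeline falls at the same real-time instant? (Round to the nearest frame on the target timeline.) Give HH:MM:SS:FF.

00:11:52:00

Source frame index: (0×3600 + 11×60 + 52) × 50 + 35 = 35635.
Real time: 35635 / (50) = 7127/10 s.
Target frame: (7127/10) × (24000/1001) = 17104800/1001 ≈ 17087.712 → 17088.
At 24 labels/s: frame 17088 → 00:11:52:00.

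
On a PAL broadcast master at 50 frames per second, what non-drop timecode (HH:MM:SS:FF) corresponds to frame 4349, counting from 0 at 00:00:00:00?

4349 ÷ 50 = 86 full seconds, remainder 49 frames.
86 s = 0 h 1 min 26 s.
Timecode: 00:01:26:49.

00:01:26:49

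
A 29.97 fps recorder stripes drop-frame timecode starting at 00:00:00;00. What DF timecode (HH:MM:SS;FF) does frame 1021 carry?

00:00:34;01

Each 10-minute DF block holds 10 × 60 × 30 − 9 × 2 = 17982 frames. 1021 ÷ 17982 → 0 full blocks, remainder 1021.
Within the partial block the first minute is 1800 frames and each further minute 1798, so 0 further minute boundaries passed. Total skipped labels = 18 × 0 + 2 × 0 = 0.
Non-drop label index = 1021 + 0 = 1021; at 30 labels/s that is 00:00:34:01, i.e. DF 00:00:34;01.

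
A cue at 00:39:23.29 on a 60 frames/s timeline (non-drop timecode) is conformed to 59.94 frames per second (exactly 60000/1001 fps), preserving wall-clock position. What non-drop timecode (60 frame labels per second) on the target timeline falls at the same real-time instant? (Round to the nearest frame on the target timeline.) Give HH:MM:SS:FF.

Source frame index: (0×3600 + 39×60 + 23) × 60 + 29 = 141809.
Real time: 141809 / (60) = 141809/60 s.
Target frame: (141809/60) × (60000/1001) = 141809000/1001 ≈ 141667.333 → 141667.
At 60 labels/s: frame 141667 → 00:39:21:07.

00:39:21:07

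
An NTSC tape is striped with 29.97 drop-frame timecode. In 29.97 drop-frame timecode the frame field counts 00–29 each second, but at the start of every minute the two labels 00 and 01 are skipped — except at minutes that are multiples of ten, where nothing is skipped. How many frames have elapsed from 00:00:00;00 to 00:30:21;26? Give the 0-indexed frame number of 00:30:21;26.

As if non-drop at 30 labels/s: (0 × 3600 + 30 × 60 + 21) × 30 + 26 = 54656.
Minute boundaries passed: 30; those not divisible by 10: 30 − 3 = 27; dropped labels = 2 × 27 = 54.
Actual frame index = 54656 − 54 = 54602.

54602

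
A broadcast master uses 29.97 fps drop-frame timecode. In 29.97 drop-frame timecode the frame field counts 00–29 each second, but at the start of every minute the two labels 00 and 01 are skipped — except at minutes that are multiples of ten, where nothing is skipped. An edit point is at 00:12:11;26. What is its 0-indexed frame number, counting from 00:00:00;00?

21934

Complete 10-minute blocks: 1, each 17982 frames → 17982.
Remaining 2 whole minutes in the current block: 1800 + 1 × 1798 = 3598 frames.
Within the current minute: 11 × 30 + 26 − 2 = 354 (labels ;00/;01 skipped at this minute). Total = 17982 + 3598 + 354 = 21934.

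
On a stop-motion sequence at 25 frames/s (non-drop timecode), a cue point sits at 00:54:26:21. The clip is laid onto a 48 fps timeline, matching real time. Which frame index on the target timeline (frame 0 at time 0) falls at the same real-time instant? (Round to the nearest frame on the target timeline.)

Source frame index: (0×3600 + 54×60 + 26) × 25 + 21 = 81671.
Real time: 81671 / (25) = 81671/25 s.
Target frame: (81671/25) × (48) = 3920208/25 ≈ 156808.320 → 156808.

frame 156808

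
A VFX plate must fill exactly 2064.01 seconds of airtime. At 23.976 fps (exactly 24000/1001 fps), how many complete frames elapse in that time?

49486 frames

Frames = 2064.01 × 24000/1001 = 3810480/77 ≈ 49486.7532.
Complete frames: 49486.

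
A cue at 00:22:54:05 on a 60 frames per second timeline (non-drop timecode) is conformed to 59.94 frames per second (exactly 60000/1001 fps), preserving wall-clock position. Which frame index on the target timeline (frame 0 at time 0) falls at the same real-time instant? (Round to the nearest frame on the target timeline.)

Source frame index: (0×3600 + 22×60 + 54) × 60 + 5 = 82445.
Real time: 82445 / (60) = 16489/12 s.
Target frame: (16489/12) × (60000/1001) = 7495000/91 ≈ 82362.637 → 82363.

frame 82363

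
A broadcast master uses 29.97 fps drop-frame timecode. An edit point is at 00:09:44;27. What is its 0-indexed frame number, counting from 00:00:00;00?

Complete 10-minute blocks: 0, each 17982 frames → 0.
Remaining 9 whole minutes in the current block: 1800 + 8 × 1798 = 16184 frames.
Within the current minute: 44 × 30 + 27 − 2 = 1345 (labels ;00/;01 skipped at this minute). Total = 0 + 16184 + 1345 = 17529.

17529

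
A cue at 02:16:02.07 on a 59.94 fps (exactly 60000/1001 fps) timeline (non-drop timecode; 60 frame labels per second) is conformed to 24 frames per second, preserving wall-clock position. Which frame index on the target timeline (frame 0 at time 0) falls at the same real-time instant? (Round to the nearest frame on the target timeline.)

Source frame index: (2×3600 + 16×60 + 2) × 60 + 7 = 489727.
Real time: 489727 / (60000/1001) = 490216727/60000 s.
Target frame: (490216727/60000) × (24) = 490216727/2500 ≈ 196086.691 → 196087.

frame 196087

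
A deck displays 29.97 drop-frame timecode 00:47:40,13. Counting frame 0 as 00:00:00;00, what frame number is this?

85727

As if non-drop at 30 labels/s: (0 × 3600 + 47 × 60 + 40) × 30 + 13 = 85813.
Minute boundaries passed: 47; those not divisible by 10: 47 − 4 = 43; dropped labels = 2 × 43 = 86.
Actual frame index = 85813 − 86 = 85727.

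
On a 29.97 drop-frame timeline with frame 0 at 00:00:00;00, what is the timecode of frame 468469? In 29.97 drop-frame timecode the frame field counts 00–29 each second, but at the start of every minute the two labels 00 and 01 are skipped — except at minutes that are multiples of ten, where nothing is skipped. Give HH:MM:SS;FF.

04:20:31;07

Each 10-minute DF block holds 10 × 60 × 30 − 9 × 2 = 17982 frames. 468469 ÷ 17982 → 26 full blocks, remainder 937.
Within the partial block the first minute is 1800 frames and each further minute 1798, so 0 further minute boundaries passed. Total skipped labels = 18 × 26 + 2 × 0 = 468.
Non-drop label index = 468469 + 468 = 468937; at 30 labels/s that is 04:20:31:07, i.e. DF 04:20:31;07.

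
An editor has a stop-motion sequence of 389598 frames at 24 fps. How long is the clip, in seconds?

16233.25 seconds

Running time = 389598 / (24) = 16233.25 s.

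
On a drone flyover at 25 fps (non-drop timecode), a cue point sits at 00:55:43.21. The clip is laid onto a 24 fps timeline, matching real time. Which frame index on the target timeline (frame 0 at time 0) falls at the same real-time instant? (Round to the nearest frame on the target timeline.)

Source frame index: (0×3600 + 55×60 + 43) × 25 + 21 = 83596.
Real time: 83596 / (25) = 83596/25 s.
Target frame: (83596/25) × (24) = 2006304/25 ≈ 80252.160 → 80252.

frame 80252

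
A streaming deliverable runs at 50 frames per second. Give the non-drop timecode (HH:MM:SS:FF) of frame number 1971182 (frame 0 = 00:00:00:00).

1971182 ÷ 50 = 39423 full seconds, remainder 32 frames.
39423 s = 10 h 57 min 3 s.
Timecode: 10:57:03:32.

10:57:03:32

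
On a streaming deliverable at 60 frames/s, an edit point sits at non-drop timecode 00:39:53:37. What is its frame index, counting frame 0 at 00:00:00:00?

Total seconds to the label: (0 × 3600 + 39 × 60 + 53) = 2393.
Frame index = 2393 × 60 + 37 = 143617.

frame 143617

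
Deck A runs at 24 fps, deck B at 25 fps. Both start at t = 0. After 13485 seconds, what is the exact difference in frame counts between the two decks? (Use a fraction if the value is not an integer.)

13485 frames

A emits 24 × 13485 = 323640 frames; B emits 25 × 13485 = 337125.
Difference = 13485 frames; B is ahead of A.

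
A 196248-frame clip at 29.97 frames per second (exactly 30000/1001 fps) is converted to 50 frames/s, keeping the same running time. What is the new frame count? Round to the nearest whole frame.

327407 frames

Frames at target rate = 196248 × (50) / (30000/1001) = 8185177/25 ≈ 327407.080.
Nearest whole frame: 327407.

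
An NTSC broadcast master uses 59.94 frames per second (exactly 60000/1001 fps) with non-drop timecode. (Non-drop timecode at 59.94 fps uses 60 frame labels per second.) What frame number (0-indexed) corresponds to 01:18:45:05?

Total seconds to the label: (1 × 3600 + 18 × 60 + 45) = 4725.
Frame index = 4725 × 60 + 5 = 283505.

283505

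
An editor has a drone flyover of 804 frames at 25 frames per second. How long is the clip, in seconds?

Running time = 804 / (25) = 32.16 s.

32.16 seconds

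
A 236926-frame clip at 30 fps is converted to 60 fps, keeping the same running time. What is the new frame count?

Target frames = source frames × (target rate / source rate) = 236926 × (60)/(30) = 236926 × 2 = 473852.

473852 frames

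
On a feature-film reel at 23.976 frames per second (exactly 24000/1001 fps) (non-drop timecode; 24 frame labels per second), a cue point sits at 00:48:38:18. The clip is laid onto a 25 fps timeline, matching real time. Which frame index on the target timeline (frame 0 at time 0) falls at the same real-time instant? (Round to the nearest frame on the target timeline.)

frame 73042

Source frame index: (0×3600 + 48×60 + 38) × 24 + 18 = 70050.
Real time: 70050 / (24000/1001) = 467467/160 s.
Target frame: (467467/160) × (25) = 2337335/32 ≈ 73041.719 → 73042.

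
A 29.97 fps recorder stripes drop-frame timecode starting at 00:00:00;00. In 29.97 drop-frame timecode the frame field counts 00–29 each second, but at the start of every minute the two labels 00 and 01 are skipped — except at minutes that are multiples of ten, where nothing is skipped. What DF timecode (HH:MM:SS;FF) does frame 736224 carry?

06:49:25;12

Each 10-minute DF block holds 10 × 60 × 30 − 9 × 2 = 17982 frames. 736224 ÷ 17982 → 40 full blocks, remainder 16944.
Within the partial block the first minute is 1800 frames and each further minute 1798, so 9 further minute boundaries passed. Total skipped labels = 18 × 40 + 2 × 9 = 738.
Non-drop label index = 736224 + 738 = 736962; at 30 labels/s that is 06:49:25:12, i.e. DF 06:49:25;12.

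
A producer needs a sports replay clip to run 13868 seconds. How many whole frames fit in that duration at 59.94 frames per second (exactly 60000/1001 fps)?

Frames = 13868 × 60000/1001 = 832080000/1001 ≈ 831248.7512.
Complete frames: 831248.

831248 frames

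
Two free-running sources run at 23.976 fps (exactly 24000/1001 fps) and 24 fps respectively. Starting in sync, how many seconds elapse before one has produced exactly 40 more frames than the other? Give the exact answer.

5005/3 seconds

The gap grows by |24 − 24000/1001| = 24/1001 frames per second.
Time for a 40-frame gap: 40 ÷ (24/1001) = 5005/3 s.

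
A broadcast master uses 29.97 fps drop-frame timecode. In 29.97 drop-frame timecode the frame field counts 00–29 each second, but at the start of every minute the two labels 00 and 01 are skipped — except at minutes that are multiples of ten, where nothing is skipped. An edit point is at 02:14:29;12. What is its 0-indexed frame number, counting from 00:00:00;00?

Complete 10-minute blocks: 13, each 17982 frames → 233766.
Remaining 4 whole minutes in the current block: 1800 + 3 × 1798 = 7194 frames.
Within the current minute: 29 × 30 + 12 − 2 = 880 (labels ;00/;01 skipped at this minute). Total = 233766 + 7194 + 880 = 241840.

241840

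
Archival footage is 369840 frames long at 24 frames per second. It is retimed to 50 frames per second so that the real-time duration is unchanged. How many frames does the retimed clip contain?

770500 frames

Target frames = source frames × (target rate / source rate) = 369840 × (50)/(24) = 369840 × 25/12 = 770500.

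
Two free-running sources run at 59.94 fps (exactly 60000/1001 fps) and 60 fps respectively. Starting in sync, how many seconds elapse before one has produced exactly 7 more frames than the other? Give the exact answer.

7007/60 seconds

The gap grows by |60 − 60000/1001| = 60/1001 frames per second.
Time for a 7-frame gap: 7 ÷ (60/1001) = 7007/60 s.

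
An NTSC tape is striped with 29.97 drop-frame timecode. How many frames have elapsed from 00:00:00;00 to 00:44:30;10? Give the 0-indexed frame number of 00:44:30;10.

As if non-drop at 30 labels/s: (0 × 3600 + 44 × 60 + 30) × 30 + 10 = 80110.
Minute boundaries passed: 44; those not divisible by 10: 44 − 4 = 40; dropped labels = 2 × 40 = 80.
Actual frame index = 80110 − 80 = 80030.

80030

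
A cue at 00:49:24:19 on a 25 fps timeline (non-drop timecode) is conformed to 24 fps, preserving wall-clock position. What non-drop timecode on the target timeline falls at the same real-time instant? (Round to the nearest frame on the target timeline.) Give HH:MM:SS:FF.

Source frame index: (0×3600 + 49×60 + 24) × 25 + 19 = 74119.
Real time: 74119 / (25) = 74119/25 s.
Target frame: (74119/25) × (24) = 1778856/25 ≈ 71154.240 → 71154.
At 24 labels/s: frame 71154 → 00:49:24:18.

00:49:24:18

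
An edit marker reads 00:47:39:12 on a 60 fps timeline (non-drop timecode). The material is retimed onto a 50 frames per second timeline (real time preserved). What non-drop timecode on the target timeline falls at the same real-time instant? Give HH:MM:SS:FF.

00:47:39:10

Source frame index: (0×3600 + 47×60 + 39) × 60 + 12 = 171552.
Real time: 171552 / (60) = 14296/5 s.
Target frame: (14296/5) × (50) = 142960.
At 50 labels/s: frame 142960 → 00:47:39:10.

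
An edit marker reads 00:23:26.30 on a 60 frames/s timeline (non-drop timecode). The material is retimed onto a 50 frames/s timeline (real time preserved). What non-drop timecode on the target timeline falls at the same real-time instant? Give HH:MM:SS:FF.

Source frame index: (0×3600 + 23×60 + 26) × 60 + 30 = 84390.
Real time: 84390 / (60) = 2813/2 s.
Target frame: (2813/2) × (50) = 70325.
At 50 labels/s: frame 70325 → 00:23:26:25.

00:23:26:25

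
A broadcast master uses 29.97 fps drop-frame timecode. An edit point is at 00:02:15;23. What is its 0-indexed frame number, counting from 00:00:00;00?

4069

As if non-drop at 30 labels/s: (0 × 3600 + 2 × 60 + 15) × 30 + 23 = 4073.
Minute boundaries passed: 2; those not divisible by 10: 2 − 0 = 2; dropped labels = 2 × 2 = 4.
Actual frame index = 4073 − 4 = 4069.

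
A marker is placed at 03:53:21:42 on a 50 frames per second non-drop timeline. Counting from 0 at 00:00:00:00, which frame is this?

Total seconds to the label: (3 × 3600 + 53 × 60 + 21) = 14001.
Frame index = 14001 × 50 + 42 = 700092.

700092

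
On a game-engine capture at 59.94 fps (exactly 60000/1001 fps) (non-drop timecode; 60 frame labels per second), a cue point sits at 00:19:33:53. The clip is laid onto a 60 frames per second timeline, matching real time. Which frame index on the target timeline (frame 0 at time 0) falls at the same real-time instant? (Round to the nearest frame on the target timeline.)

Source frame index: (0×3600 + 19×60 + 33) × 60 + 53 = 70433.
Real time: 70433 / (60000/1001) = 70503433/60000 s.
Target frame: (70503433/60000) × (60) = 70503433/1000 ≈ 70503.433 → 70503.

frame 70503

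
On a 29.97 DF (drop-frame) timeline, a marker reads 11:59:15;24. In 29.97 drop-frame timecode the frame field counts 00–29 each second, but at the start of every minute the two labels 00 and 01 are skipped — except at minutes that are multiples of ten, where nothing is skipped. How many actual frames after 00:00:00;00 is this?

As if non-drop at 30 labels/s: (11 × 3600 + 59 × 60 + 15) × 30 + 24 = 1294674.
Minute boundaries passed: 719; those not divisible by 10: 719 − 71 = 648; dropped labels = 2 × 648 = 1296.
Actual frame index = 1294674 − 1296 = 1293378.

1293378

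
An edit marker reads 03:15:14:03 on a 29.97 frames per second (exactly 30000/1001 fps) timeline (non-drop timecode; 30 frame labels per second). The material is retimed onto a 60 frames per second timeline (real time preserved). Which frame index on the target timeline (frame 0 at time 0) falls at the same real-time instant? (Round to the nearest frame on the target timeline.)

Source frame index: (3×3600 + 15×60 + 14) × 30 + 3 = 351423.
Real time: 351423 / (30000/1001) = 117258141/10000 s.
Target frame: (117258141/10000) × (60) = 351774423/500 ≈ 703548.846 → 703549.

frame 703549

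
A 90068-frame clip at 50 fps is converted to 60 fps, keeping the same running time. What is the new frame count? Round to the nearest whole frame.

108082 frames

Frames at target rate = 90068 × (60) / (50) = 540408/5 ≈ 108081.600.
Nearest whole frame: 108082.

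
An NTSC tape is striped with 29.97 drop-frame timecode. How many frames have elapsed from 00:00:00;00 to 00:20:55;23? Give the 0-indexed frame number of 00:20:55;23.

37637

Complete 10-minute blocks: 2, each 17982 frames → 35964.
Remaining 0 whole minutes in the current block: 0 frames.
Within the current minute: 55 × 30 + 23 = 1673. Total = 35964 + 0 + 1673 = 37637.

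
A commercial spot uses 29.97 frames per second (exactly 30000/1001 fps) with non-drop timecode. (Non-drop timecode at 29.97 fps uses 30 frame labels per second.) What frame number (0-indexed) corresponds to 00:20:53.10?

Total seconds to the label: (0 × 3600 + 20 × 60 + 53) = 1253.
Frame index = 1253 × 30 + 10 = 37600.

frame 37600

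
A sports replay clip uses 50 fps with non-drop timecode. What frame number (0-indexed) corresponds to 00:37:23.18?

frame 112168

Total seconds to the label: (0 × 3600 + 37 × 60 + 23) = 2243.
Frame index = 2243 × 50 + 18 = 112168.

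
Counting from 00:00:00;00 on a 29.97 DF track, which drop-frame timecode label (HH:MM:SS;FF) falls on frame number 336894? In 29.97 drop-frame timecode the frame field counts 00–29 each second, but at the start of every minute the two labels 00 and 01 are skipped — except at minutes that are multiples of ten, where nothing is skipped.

Each 10-minute DF block holds 10 × 60 × 30 − 9 × 2 = 17982 frames. 336894 ÷ 17982 → 18 full blocks, remainder 13218.
Within the partial block the first minute is 1800 frames and each further minute 1798, so 7 further minute boundaries passed. Total skipped labels = 18 × 18 + 2 × 7 = 338.
Non-drop label index = 336894 + 338 = 337232; at 30 labels/s that is 03:07:21:02, i.e. DF 03:07:21;02.

03:07:21;02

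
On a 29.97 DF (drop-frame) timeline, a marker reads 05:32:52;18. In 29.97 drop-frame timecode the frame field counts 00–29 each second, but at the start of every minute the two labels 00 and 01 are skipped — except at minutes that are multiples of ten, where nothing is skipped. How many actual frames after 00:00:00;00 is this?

598580

As if non-drop at 30 labels/s: (5 × 3600 + 32 × 60 + 52) × 30 + 18 = 599178.
Minute boundaries passed: 332; those not divisible by 10: 332 − 33 = 299; dropped labels = 2 × 299 = 598.
Actual frame index = 599178 − 598 = 598580.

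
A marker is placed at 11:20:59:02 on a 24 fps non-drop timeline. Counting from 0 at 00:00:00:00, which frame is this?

frame 980618

Total seconds to the label: (11 × 3600 + 20 × 60 + 59) = 40859.
Frame index = 40859 × 24 + 2 = 980618.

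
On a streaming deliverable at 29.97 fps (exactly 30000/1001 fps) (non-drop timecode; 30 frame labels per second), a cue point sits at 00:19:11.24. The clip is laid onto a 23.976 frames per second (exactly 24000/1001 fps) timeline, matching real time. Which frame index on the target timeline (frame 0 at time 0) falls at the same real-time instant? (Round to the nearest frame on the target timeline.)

frame 27643

Source frame index: (0×3600 + 19×60 + 11) × 30 + 24 = 34554.
Real time: 34554 / (30000/1001) = 5764759/5000 s.
Target frame: (5764759/5000) × (24000/1001) = 138216/5 ≈ 27643.200 → 27643.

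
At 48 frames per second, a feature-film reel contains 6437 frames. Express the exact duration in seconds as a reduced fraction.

Running time = 6437 ÷ (48) = 6437 × 1/48 = 6437/48 s.

6437/48 seconds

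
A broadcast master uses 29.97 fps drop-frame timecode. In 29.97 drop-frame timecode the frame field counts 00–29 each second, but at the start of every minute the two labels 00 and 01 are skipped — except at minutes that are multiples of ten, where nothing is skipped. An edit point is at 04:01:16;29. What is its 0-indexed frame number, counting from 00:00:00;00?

As if non-drop at 30 labels/s: (4 × 3600 + 1 × 60 + 16) × 30 + 29 = 434309.
Minute boundaries passed: 241; those not divisible by 10: 241 − 24 = 217; dropped labels = 2 × 217 = 434.
Actual frame index = 434309 − 434 = 433875.

433875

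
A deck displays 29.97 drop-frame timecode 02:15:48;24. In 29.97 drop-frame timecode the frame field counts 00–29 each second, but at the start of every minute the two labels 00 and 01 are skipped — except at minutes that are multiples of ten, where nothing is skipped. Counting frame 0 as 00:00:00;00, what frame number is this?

244220

Complete 10-minute blocks: 13, each 17982 frames → 233766.
Remaining 5 whole minutes in the current block: 1800 + 4 × 1798 = 8992 frames.
Within the current minute: 48 × 30 + 24 − 2 = 1462 (labels ;00/;01 skipped at this minute). Total = 233766 + 8992 + 1462 = 244220.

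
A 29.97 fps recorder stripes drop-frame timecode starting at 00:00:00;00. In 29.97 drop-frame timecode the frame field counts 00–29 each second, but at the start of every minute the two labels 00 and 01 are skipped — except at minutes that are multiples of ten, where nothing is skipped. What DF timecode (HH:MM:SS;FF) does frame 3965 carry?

Ten DF minutes hold 17982 frames, so frame 3965 lies in block 0 (frames 0–17981) with 3965 frames into that block.
The block's first minute is 1800 frames and the rest 1798 each; 3965 frames reaches minute 2, so 0 × 18 + 2 × 2 = 4 labels have been skipped so far.
Adding those back, label number 3965 + 4 = 3969 at 30 labels/s is 132 s + 9 f = 0 h 2 min 12 s frame 9, i.e. 00:02:12;09.

00:02:12;09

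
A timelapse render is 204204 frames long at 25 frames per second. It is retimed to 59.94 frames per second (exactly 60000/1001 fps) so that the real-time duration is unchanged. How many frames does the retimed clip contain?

Target frames = source frames × (target rate / source rate) = 204204 × (60000/1001)/(25) = 204204 × 2400/1001 = 489600.

489600 frames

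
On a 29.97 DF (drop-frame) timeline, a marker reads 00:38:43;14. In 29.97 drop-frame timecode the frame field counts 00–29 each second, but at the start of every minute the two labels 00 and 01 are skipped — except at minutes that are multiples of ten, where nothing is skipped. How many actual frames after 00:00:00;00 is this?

As if non-drop at 30 labels/s: (0 × 3600 + 38 × 60 + 43) × 30 + 14 = 69704.
Minute boundaries passed: 38; those not divisible by 10: 38 − 3 = 35; dropped labels = 2 × 35 = 70.
Actual frame index = 69704 − 70 = 69634.

69634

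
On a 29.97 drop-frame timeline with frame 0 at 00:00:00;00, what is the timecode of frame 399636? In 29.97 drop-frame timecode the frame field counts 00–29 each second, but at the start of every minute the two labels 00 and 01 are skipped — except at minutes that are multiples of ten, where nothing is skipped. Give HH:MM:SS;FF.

Each 10-minute DF block holds 10 × 60 × 30 − 9 × 2 = 17982 frames. 399636 ÷ 17982 → 22 full blocks, remainder 4032.
Within the partial block the first minute is 1800 frames and each further minute 1798, so 2 further minute boundaries passed. Total skipped labels = 18 × 22 + 2 × 2 = 400.
Non-drop label index = 399636 + 400 = 400036; at 30 labels/s that is 03:42:14:16, i.e. DF 03:42:14;16.

03:42:14;16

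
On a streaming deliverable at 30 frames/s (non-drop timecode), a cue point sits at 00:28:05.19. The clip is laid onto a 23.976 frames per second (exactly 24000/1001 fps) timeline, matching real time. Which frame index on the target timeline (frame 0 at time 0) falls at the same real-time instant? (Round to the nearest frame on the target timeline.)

Source frame index: (0×3600 + 28×60 + 5) × 30 + 19 = 50569.
Real time: 50569 / (30) = 50569/30 s.
Target frame: (50569/30) × (24000/1001) = 40455200/1001 ≈ 40414.785 → 40415.

frame 40415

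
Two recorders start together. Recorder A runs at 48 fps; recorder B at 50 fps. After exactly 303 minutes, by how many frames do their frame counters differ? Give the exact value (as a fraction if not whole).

303 min = 18180 s.
A emits 48 × 18180 = 872640 frames; B emits 50 × 18180 = 909000.
Difference = 36360 frames; B is ahead of A.

36360 frames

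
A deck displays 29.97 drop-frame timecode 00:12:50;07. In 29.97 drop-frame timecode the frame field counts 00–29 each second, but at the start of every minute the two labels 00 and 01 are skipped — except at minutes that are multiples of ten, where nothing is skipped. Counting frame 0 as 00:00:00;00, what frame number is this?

Complete 10-minute blocks: 1, each 17982 frames → 17982.
Remaining 2 whole minutes in the current block: 1800 + 1 × 1798 = 3598 frames.
Within the current minute: 50 × 30 + 7 − 2 = 1505 (labels ;00/;01 skipped at this minute). Total = 17982 + 3598 + 1505 = 23085.

23085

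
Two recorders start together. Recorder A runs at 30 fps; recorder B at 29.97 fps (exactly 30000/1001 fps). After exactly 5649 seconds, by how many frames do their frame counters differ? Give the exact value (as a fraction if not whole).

24210/143 frames

A emits 30 × 5649 = 169470 frames; B emits 30000/1001 × 5649 = 24210000/143.
Difference = 24210/143 frames (≈ 169.3007); B is behind A.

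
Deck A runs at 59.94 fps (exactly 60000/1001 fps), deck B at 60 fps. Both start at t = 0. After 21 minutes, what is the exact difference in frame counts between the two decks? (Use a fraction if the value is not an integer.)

21 min = 1260 s.
A emits 60000/1001 × 1260 = 10800000/143 frames; B emits 60 × 1260 = 75600.
Difference = 10800/143 frames (≈ 75.5245); B is ahead of A.

10800/143 frames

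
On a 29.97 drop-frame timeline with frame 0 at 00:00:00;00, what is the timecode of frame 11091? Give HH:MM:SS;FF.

00:06:10;03

Each 10-minute DF block holds 10 × 60 × 30 − 9 × 2 = 17982 frames. 11091 ÷ 17982 → 0 full blocks, remainder 11091.
Within the partial block the first minute is 1800 frames and each further minute 1798, so 6 further minute boundaries passed. Total skipped labels = 18 × 0 + 2 × 6 = 12.
Non-drop label index = 11091 + 12 = 11103; at 30 labels/s that is 00:06:10:03, i.e. DF 00:06:10;03.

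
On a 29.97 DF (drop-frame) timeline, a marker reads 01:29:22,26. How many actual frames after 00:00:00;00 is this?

160724

As if non-drop at 30 labels/s: (1 × 3600 + 29 × 60 + 22) × 30 + 26 = 160886.
Minute boundaries passed: 89; those not divisible by 10: 89 − 8 = 81; dropped labels = 2 × 81 = 162.
Actual frame index = 160886 − 162 = 160724.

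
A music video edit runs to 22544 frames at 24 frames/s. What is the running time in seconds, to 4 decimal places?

Running time = 22544 × 1/24 = 2818/3 s ≈ 939.3333 s.

939.3333 seconds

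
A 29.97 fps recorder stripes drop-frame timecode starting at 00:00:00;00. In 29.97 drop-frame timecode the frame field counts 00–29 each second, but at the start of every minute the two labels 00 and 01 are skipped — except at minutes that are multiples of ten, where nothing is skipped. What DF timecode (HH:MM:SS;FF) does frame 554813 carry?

05:08:32;09

Ten DF minutes hold 17982 frames, so frame 554813 lies in block 30 (frames 539460–557441) with 15353 frames into that block.
The block's first minute is 1800 frames and the rest 1798 each; 15353 frames reaches minute 8, so 30 × 18 + 8 × 2 = 556 labels have been skipped so far.
Adding those back, label number 554813 + 556 = 555369 at 30 labels/s is 18512 s + 9 f = 5 h 8 min 32 s frame 9, i.e. 05:08:32;09.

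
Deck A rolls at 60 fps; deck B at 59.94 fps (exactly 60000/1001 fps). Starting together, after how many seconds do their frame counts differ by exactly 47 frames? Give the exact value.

The gap grows by |60000/1001 − 60| = 60/1001 frames per second.
Time for a 47-frame gap: 47 ÷ (60/1001) = 47047/60 s.

47047/60 seconds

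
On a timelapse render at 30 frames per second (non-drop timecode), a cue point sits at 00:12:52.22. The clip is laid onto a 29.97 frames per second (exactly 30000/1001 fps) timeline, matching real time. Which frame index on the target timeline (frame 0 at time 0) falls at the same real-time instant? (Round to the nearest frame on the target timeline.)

frame 23159

Source frame index: (0×3600 + 12×60 + 52) × 30 + 22 = 23182.
Real time: 23182 / (30) = 11591/15 s.
Target frame: (11591/15) × (30000/1001) = 23182000/1001 ≈ 23158.841 → 23159.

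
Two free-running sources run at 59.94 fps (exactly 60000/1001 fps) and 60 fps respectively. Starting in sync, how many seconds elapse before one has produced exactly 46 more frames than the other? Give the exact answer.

The gap grows by |60 − 60000/1001| = 60/1001 frames per second.
Time for a 46-frame gap: 46 ÷ (60/1001) = 23023/30 s.

23023/30 seconds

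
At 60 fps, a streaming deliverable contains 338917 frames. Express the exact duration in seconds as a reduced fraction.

338917/60 seconds

Running time = 338917 ÷ (60) = 338917 × 1/60 = 338917/60 s.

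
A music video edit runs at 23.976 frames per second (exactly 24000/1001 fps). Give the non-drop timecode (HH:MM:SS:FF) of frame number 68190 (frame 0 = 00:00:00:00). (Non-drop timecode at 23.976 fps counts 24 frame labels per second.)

68190 ÷ 24 = 2841 full seconds, remainder 6 frames.
2841 s = 0 h 47 min 21 s.
Timecode: 00:47:21:06.

00:47:21:06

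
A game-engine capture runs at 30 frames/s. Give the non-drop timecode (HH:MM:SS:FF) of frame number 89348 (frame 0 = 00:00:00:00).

89348 ÷ 30 = 2978 full seconds, remainder 8 frames.
2978 s = 0 h 49 min 38 s.
Timecode: 00:49:38:08.

00:49:38:08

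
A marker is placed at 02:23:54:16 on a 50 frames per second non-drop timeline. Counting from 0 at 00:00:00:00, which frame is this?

Total seconds to the label: (2 × 3600 + 23 × 60 + 54) = 8634.
Frame index = 8634 × 50 + 16 = 431716.

frame 431716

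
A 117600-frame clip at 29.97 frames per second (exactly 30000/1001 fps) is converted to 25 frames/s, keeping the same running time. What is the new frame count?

Target frames = source frames × (target rate / source rate) = 117600 × (25)/(30000/1001) = 117600 × 1001/1200 = 98098.

98098 frames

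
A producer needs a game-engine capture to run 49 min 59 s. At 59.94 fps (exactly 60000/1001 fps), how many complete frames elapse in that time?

179760 frames

49 min 59 s = 2999 s.
Frames = 2999 × 60000/1001 = 179940000/1001 ≈ 179760.2398.
Complete frames: 179760.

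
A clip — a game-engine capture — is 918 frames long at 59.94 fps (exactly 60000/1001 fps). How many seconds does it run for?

Running time = 918 / (60000/1001) = 15.3153 s.

15.3153 seconds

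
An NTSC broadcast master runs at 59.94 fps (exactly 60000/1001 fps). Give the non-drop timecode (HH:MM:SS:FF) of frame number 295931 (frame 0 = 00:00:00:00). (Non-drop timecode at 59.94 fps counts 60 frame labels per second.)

01:22:12:11

295931 ÷ 60 = 4932 full seconds, remainder 11 frames.
4932 s = 1 h 22 min 12 s.
Timecode: 01:22:12:11.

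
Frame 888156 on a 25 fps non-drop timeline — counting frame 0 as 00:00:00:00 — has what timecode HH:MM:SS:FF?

09:52:06:06

888156 ÷ 25 = 35526 full seconds, remainder 6 frames.
35526 s = 9 h 52 min 6 s.
Timecode: 09:52:06:06.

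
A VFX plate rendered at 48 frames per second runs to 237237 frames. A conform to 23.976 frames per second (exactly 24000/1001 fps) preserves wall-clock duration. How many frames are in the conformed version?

118500 frames

Target frames = source frames × (target rate / source rate) = 237237 × (24000/1001)/(48) = 237237 × 500/1001 = 118500.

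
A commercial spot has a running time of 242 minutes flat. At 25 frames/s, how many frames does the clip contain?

242 min = 14520 s.
Frames = 14520 × 25 = 363000.

363000 frames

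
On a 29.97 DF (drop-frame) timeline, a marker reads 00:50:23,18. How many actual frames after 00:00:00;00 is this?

Complete 10-minute blocks: 5, each 17982 frames → 89910.
Remaining 0 whole minutes in the current block: 0 frames.
Within the current minute: 23 × 30 + 18 = 708. Total = 89910 + 0 + 708 = 90618.

90618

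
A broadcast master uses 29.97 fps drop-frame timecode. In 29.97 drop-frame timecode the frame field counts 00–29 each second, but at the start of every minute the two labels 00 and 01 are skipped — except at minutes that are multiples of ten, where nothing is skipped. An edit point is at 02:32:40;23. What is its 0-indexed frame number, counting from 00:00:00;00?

As if non-drop at 30 labels/s: (2 × 3600 + 32 × 60 + 40) × 30 + 23 = 274823.
Minute boundaries passed: 152; those not divisible by 10: 152 − 15 = 137; dropped labels = 2 × 137 = 274.
Actual frame index = 274823 − 274 = 274549.

274549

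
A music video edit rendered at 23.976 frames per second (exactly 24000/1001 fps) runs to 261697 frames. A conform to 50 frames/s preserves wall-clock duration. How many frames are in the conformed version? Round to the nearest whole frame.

Frames at target rate = 261697 × (50) / (24000/1001) = 261958697/480 ≈ 545747.285.
Nearest whole frame: 545747.

545747 frames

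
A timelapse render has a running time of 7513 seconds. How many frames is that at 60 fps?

Frames = 7513 × 60 = 450780.

450780 frames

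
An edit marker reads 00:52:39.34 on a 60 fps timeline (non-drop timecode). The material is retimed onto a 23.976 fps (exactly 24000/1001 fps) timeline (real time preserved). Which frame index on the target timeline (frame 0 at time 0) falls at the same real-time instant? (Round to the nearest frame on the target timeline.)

Source frame index: (0×3600 + 52×60 + 39) × 60 + 34 = 189574.
Real time: 189574 / (60) = 94787/30 s.
Target frame: (94787/30) × (24000/1001) = 984800/13 ≈ 75753.846 → 75754.

frame 75754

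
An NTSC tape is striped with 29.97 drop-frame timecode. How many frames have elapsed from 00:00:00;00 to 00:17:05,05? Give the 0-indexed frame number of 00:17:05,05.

Complete 10-minute blocks: 1, each 17982 frames → 17982.
Remaining 7 whole minutes in the current block: 1800 + 6 × 1798 = 12588 frames.
Within the current minute: 5 × 30 + 5 − 2 = 153 (labels ;00/;01 skipped at this minute). Total = 17982 + 12588 + 153 = 30723.

30723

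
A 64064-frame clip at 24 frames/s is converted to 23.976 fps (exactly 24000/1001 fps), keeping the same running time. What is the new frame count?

64000 frames

Target frames = source frames × (target rate / source rate) = 64064 × (24000/1001)/(24) = 64064 × 1000/1001 = 64000.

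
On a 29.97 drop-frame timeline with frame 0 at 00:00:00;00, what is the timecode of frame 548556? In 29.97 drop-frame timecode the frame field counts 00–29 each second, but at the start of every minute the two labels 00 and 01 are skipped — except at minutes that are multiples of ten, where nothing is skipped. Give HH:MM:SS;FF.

05:05:03;16

Ten DF minutes hold 17982 frames, so frame 548556 lies in block 30 (frames 539460–557441) with 9096 frames into that block.
The block's first minute is 1800 frames and the rest 1798 each; 9096 frames reaches minute 5, so 30 × 18 + 5 × 2 = 550 labels have been skipped so far.
Adding those back, label number 548556 + 550 = 549106 at 30 labels/s is 18303 s + 16 f = 5 h 5 min 3 s frame 16, i.e. 05:05:03;16.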